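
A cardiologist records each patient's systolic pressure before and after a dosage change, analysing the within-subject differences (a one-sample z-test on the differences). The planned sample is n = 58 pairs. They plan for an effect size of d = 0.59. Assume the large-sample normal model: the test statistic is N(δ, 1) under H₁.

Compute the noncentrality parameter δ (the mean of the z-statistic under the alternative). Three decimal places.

δ ≈ 4.493

The noncentrality parameter scales effect size by the design's sample-size factor: δ = d·√n = 0.59 × √58 = 4.4933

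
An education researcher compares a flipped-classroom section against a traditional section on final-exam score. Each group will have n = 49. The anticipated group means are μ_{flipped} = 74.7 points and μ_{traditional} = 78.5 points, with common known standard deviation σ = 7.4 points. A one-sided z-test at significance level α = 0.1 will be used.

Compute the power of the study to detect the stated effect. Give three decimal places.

Standardized effect: d = |μ_{flipped} − μ_{traditional}| / σ = |74.7 − 78.5| / 7.4 = 0.5135
Noncentrality parameter: δ = d·√(n/2) = 0.5135 × √(49/2) = 2.5418
One-sided α = 0.1 → critical value z_{0.1} = 1.282.
Power = P(Z > 1.282 − δ) = Φ(1.260) = 0.8962.

Power ≈ 0.896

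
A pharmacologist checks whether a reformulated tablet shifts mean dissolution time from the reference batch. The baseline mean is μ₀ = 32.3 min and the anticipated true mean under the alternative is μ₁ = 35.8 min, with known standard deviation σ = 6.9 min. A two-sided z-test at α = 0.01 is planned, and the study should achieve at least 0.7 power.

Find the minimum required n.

n = 38

Standardized effect: d = |μ₁ − μ₀| / σ = |35.8 − 32.3| / 6.9 = 0.5072
For power 0.7 need Φ(δ − z_{0.005}) = 0.7, so δ = z_{0.005} + z_{0.30} = 2.576 + 0.524 = 3.100.
(Ignoring the negligible lower-tail rejection probability gives the usual closed-form inversion.)
δ = d·√n ⇒ n = (δ/d)² = (3.100 / 0.5072)² = 37.36.
Round up to the next whole unit.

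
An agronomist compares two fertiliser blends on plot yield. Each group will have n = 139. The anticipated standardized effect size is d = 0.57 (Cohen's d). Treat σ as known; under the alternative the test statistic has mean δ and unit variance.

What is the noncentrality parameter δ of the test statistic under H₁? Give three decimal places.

The noncentrality parameter scales effect size by the design's sample-size factor: δ = d·√(n/2) = 0.57 × √(139/2) = 4.7519

δ ≈ 4.752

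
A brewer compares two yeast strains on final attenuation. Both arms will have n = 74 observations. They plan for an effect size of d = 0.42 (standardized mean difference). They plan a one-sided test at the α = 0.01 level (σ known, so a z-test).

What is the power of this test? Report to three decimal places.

Power ≈ 0.590

Noncentrality parameter: δ = d·√(n/2) = 0.42 × √(74/2) = 2.5548
One-sided α = 0.01 → critical value z_{0.01} = 2.326.
Power = P(Z > 2.326 − δ) = Φ(0.228) = 0.5903.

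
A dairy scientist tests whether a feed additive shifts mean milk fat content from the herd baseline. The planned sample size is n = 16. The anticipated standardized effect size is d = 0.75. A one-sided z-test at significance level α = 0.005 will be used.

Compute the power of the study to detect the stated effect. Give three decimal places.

Noncentrality parameter: δ = d·√n = 0.75 × √16 = 3.0000
Critical value for a one-sided test at α = 0.005: z_α = 2.576.
Power = Φ(δ − 2.576) = Φ(0.424) = 0.6643.

Power ≈ 0.664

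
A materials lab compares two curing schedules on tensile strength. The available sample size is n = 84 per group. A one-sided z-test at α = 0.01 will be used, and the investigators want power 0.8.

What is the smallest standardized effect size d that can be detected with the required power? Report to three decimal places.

d ≈ 0.489

Required noncentrality: δ = z_{0.01} + z_{0.20} = 2.326 + 0.842 = 3.168.
δ = d·√(n/2) ⇒ d = δ/√(n/2) = 3.168/√(84/2) = 0.4888.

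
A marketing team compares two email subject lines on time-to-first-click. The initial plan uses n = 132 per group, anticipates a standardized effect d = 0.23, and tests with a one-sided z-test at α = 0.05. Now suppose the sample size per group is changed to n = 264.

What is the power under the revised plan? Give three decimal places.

With n = 264 per group: δ = d·√(n/2) = 0.23 × √(264/2) = 2.6425. Critical value z_{0.05} = 1.645.
Revised power = Φ(δ − 1.645) = Φ(0.998) = 0.8408.

Power ≈ 0.841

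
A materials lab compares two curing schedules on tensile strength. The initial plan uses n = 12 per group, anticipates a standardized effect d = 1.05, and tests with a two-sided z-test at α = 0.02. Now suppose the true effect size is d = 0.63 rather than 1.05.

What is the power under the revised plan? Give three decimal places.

With d = 0.63: δ = d·√(n/2) = 0.63 × √(12/2) = 1.5432. Critical value z_{0.01} = 2.326.
Revised power = Φ(δ − 2.326) + Φ(−δ − 2.326) = Φ(-0.783) + Φ(-3.870) = 0.2168 + 0.0001 = 0.2168.

Power ≈ 0.217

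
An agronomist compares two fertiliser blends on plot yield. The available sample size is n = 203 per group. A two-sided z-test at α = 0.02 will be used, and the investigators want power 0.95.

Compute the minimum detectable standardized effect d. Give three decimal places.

d ≈ 0.394

Need Φ(δ − 2.326) = 0.95, so δ = 2.326 + 1.645 = 3.971.
(The second rejection-region term Φ(−δ − z_{α/2}) is negligible and dropped.)
δ = d·√(n/2) ⇒ d = δ/√(n/2) = 3.971/√(203/2) = 0.3942.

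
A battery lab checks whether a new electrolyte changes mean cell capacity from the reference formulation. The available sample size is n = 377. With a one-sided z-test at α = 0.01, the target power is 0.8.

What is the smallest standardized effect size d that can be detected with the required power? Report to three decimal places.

Need Φ(δ − 2.326) = 0.8, so δ = 2.326 + 0.842 = 3.168.
δ = d·√n ⇒ d = δ/√n = 3.168/√377 = 0.1632.

d ≈ 0.163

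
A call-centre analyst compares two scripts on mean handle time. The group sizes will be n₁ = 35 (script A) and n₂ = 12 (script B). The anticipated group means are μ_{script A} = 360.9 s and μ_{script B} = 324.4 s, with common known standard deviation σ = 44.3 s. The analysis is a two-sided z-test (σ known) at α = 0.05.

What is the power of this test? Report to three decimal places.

Power ≈ 0.693

Standardized effect: d = |μ_{script A} − μ_{script B}| / σ = |360.9 − 324.4| / 44.3 = 0.8239
Noncentrality parameter: δ = d / √(1/n₁ + 1/n₂) = 0.8239 / √(1/35 + 1/12) = 2.4630
Critical value for a two-sided test at α = 0.05: z_{α/2} = 1.960.
Power = Φ(δ − 1.960) + Φ(−δ − 1.960) = Φ(0.503) + Φ(-4.423) = 0.6925 + 0.0000 = 0.6925.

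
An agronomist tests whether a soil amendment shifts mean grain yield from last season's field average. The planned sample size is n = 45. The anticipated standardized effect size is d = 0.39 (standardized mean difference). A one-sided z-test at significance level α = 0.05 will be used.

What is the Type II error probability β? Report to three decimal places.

β ≈ 0.166

Noncentrality parameter: δ = d·√n = 0.39 × √45 = 2.6162
One-sided α = 0.05 → critical value z_{0.05} = 1.645.
Power = Φ(δ − 1.645) = Φ(0.971) = 0.8343.
Type II error: β = 1 − power = 1 − 0.8343 = 0.1657.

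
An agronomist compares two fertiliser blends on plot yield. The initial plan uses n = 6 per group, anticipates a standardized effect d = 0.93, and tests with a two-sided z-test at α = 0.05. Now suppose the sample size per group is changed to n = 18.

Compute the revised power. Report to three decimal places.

With n = 18 per group: δ = d·√(n/2) = 0.93 × √(18/2) = 2.7900. Critical value z_{0.025} = 1.960.
Revised power = Φ(δ − 1.960) + Φ(−δ − 1.960) = Φ(0.830) + Φ(-4.750) = 0.7967 + 0.0000 = 0.7967.

Power ≈ 0.797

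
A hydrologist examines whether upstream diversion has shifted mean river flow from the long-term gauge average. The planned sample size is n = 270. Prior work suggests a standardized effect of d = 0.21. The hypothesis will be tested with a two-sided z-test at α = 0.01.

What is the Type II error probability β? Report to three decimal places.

Noncentrality parameter: δ = d·√n = 0.21 × √270 = 3.4507
Two-sided α = 0.01 → critical value z_{0.005} = 2.576.
Power = Φ(δ − 2.576) + Φ(−δ − 2.576) = Φ(0.875) + Φ(-6.026) = 0.8092 + 0.0000 = 0.8092.
Type II error: β = 1 − power = 1 − 0.8092 = 0.1908.

β ≈ 0.191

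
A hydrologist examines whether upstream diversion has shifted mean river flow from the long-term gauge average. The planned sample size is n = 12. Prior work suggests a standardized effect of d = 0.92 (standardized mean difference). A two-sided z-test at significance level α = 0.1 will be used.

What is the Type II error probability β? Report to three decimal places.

β ≈ 0.062

Noncentrality parameter: δ = d·√n = 0.92 × √12 = 3.1870
Two-sided α = 0.1 → critical value z_{0.05} = 1.645.
Power = Φ(δ − 1.645) + Φ(−δ − 1.645) = Φ(1.542) + Φ(-4.832) = 0.9385 + 0.0000 = 0.9385.
Type II error: β = 1 − power = 1 − 0.9385 = 0.0615.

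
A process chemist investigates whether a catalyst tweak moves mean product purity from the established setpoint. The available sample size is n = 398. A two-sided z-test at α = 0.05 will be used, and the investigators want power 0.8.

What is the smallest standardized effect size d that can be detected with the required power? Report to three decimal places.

Required noncentrality: δ = z_{0.025} + z_{0.20} = 1.960 + 0.842 = 2.802.
(The second rejection-region term Φ(−δ − z_{α/2}) is negligible and dropped.)
δ = d·√n ⇒ d = δ/√n = 2.802/√398 = 0.1404.

d ≈ 0.140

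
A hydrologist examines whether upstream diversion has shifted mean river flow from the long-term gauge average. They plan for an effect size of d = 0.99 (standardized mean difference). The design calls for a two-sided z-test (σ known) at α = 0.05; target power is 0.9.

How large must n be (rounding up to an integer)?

For power 0.9 need Φ(δ − z_{0.025}) = 0.9, so δ = z_{0.025} + z_{0.10} = 1.960 + 1.282 = 3.242.
(Ignoring the negligible lower-tail rejection probability gives the usual closed-form inversion.)
δ = d·√n ⇒ n = (δ/d)² = (3.242 / 0.99)² = 10.72.
Round up to the next whole unit.

n = 11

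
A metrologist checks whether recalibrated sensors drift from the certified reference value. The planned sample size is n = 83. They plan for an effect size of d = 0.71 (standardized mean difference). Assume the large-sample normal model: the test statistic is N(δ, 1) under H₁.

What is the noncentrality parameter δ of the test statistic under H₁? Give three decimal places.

δ ≈ 6.468

The noncentrality parameter scales effect size by the design's sample-size factor: δ = d·√n = 0.71 × √83 = 6.4684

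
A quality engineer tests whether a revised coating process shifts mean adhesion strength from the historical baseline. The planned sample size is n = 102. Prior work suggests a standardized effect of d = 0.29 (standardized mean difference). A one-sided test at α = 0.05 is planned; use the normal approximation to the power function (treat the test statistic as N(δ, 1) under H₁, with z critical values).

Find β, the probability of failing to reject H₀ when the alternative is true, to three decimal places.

Noncentrality parameter: δ = d·√n = 0.29 × √102 = 2.9289
One-sided α = 0.05 → critical value z_{0.05} = 1.645.
Power = P(Z > 1.645 − δ) = Φ(1.284) = 0.9004.
Type II error: β = 1 − power = 1 − 0.9004 = 0.0996.

β ≈ 0.100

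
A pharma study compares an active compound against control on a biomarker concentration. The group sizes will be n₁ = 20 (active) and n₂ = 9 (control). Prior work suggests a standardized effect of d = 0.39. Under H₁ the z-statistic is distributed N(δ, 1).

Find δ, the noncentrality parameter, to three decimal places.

δ ≈ 0.972

δ = d / √(1/n₁ + 1/n₂) = 0.39 / √(1/20 + 1/9) = 0.9716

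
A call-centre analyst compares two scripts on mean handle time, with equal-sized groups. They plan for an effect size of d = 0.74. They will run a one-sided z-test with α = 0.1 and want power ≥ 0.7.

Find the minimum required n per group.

For power 0.7 need Φ(δ − z_{0.1}) = 0.7, so δ = z_{0.1} + z_{0.30} = 1.282 + 0.524 = 1.806.
δ = d·√(n/2) ⇒ n = 2(δ/d)² = 2 × (1.806 / 0.74)² = 11.91.
Round up to the next whole unit.

n = 12 per group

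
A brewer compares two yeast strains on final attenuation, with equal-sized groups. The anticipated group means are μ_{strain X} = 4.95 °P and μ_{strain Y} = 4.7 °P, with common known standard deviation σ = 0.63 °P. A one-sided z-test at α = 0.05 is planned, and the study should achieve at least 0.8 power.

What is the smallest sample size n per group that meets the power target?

n = 79 per group

Standardized effect: d = |μ_{strain X} − μ_{strain Y}| / σ = |4.95 − 4.7| / 0.63 = 0.3968
For power 0.8 need Φ(δ − z_{0.05}) = 0.8, so δ = z_{0.05} + z_{0.20} = 1.645 + 0.842 = 2.486.
δ = d·√(n/2) ⇒ n = 2(δ/d)² = 2 × (2.486 / 0.3968)² = 78.52.
Rounding up, n = 79 per group.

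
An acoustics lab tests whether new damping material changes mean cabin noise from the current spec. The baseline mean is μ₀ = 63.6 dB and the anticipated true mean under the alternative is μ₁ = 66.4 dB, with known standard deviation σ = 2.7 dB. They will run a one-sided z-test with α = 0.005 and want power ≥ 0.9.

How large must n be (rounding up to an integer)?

n = 14

Standardized effect: d = |μ₁ − μ₀| / σ = |66.4 − 63.6| / 2.7 = 1.0370
For power 0.9 need Φ(δ − z_{0.005}) = 0.9, so δ = z_{0.005} + z_{0.10} = 2.576 + 1.282 = 3.857.
δ = d·√n ⇒ n = (δ/d)² = (3.857 / 1.0370)² = 13.84.
Round up to the next whole unit.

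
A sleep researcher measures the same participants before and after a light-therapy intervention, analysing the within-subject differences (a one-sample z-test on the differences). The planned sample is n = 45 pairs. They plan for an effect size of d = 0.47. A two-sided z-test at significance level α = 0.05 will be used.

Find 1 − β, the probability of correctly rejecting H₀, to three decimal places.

Power ≈ 0.884

Noncentrality parameter: δ = d·√n = 0.47 × √45 = 3.1529
Critical value for a two-sided test at α = 0.05: z_{α/2} = 1.960.
Power = Φ(δ − 1.960) + Φ(−δ − 1.960) = Φ(1.193) + Φ(-5.113) = 0.8835 + 0.0000 = 0.8835.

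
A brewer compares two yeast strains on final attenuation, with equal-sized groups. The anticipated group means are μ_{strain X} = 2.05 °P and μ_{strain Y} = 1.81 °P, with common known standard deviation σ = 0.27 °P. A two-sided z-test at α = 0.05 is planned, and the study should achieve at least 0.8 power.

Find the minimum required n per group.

Standardized effect: d = |μ_{strain X} − μ_{strain Y}| / σ = |2.05 − 1.81| / 0.27 = 0.8889
Set Φ(δ − 1.960) = 0.8; then δ − 1.960 = Φ⁻¹(0.8) = 0.842, giving δ = 2.802.
(For δ > 0 the lower-tail rejection region contributes negligibly to power, so the one-term inversion is standard.)
δ = d·√(n/2) ⇒ n = 2(δ/d)² = 2 × (2.802 / 0.8889)² = 19.87.
Round up to the next whole unit.

n = 20 per group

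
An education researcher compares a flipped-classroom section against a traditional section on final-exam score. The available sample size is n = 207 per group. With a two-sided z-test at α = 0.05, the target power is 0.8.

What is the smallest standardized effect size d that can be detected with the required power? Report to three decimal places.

d ≈ 0.275

Required noncentrality: δ = z_{0.025} + z_{0.20} = 1.960 + 0.842 = 2.802.
(The second rejection-region term Φ(−δ − z_{α/2}) is negligible and dropped.)
δ = d·√(n/2) ⇒ d = δ/√(n/2) = 2.802/√(207/2) = 0.2754.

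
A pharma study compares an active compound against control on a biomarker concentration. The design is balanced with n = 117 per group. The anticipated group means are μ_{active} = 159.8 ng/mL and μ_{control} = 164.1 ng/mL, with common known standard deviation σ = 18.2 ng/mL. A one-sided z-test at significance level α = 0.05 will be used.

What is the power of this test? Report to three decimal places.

Standardized effect: d = |μ_{active} − μ_{control}| / σ = |159.8 − 164.1| / 18.2 = 0.2363
Noncentrality parameter: δ = d·√(n/2) = 0.2363 × √(117/2) = 1.8071
Critical value for a one-sided test at α = 0.05: z_α = 1.645.
Power = P(Z > 1.645 − δ) = Φ(0.162) = 0.5644.

Power ≈ 0.564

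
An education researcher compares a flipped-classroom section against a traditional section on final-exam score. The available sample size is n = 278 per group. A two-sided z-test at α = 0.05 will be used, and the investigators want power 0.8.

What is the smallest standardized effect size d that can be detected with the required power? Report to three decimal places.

d ≈ 0.238

Required noncentrality: δ = z_{0.025} + z_{0.20} = 1.960 + 0.842 = 2.802.
(Lower-tail contribution to power is negligible for δ > 0.)
δ = d·√(n/2) ⇒ d = δ/√(n/2) = 2.802/√(278/2) = 0.2376.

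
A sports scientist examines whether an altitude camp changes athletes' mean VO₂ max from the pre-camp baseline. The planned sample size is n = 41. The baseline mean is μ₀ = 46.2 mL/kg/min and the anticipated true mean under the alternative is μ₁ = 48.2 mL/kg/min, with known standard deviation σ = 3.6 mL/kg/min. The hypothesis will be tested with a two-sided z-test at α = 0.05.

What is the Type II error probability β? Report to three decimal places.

β ≈ 0.055

Standardized effect: d = |μ₁ − μ₀| / σ = |48.2 − 46.2| / 3.6 = 0.5556
Noncentrality parameter: δ = d·√n = 0.5556 × √41 = 3.5573
Two-sided α = 0.05 → critical value z_{0.025} = 1.960.
Power = Φ(δ − 1.960) + Φ(−δ − 1.960) = Φ(1.597) + Φ(-5.517) = 0.9449 + 0.0000 = 0.9449.
Type II error: β = 1 − power = 1 − 0.9449 = 0.0551.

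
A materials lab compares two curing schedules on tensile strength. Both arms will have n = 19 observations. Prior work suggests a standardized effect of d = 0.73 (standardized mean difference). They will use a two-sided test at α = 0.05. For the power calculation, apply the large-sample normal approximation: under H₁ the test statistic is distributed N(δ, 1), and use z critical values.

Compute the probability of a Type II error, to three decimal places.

Noncentrality parameter: λ = d·√(n/2) = 0.73 × √(19/2) = 2.2500
Critical value for a two-sided test at α = 0.05: z_{α/2} = 1.960.
Power = Φ(λ − 1.960) + Φ(−λ − 1.960) = Φ(0.290) + Φ(-4.210) = 0.6141 + 0.0000 = 0.6141.
Type II error: β = 1 − power = 1 − 0.6141 = 0.3859.

β ≈ 0.386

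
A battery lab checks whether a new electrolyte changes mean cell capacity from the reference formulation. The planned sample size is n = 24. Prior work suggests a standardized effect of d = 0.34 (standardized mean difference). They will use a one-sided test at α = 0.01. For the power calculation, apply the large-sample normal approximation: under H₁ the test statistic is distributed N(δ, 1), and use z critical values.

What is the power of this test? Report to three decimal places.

Noncentrality parameter: δ = d·√n = 0.34 × √24 = 1.6657
Critical value for a one-sided test at α = 0.01: z_α = 2.326.
Power = Φ(δ − 2.326) = Φ(-0.661) = 0.2544.

Power ≈ 0.254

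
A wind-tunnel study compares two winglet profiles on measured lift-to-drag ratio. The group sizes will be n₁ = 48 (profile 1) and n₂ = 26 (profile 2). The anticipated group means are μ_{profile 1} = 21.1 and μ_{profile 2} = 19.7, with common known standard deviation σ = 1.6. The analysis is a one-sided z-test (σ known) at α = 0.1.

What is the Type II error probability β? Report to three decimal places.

β ≈ 0.010

Standardized effect: d = |μ_{profile 1} − μ_{profile 2}| / σ = |21.1 − 19.7| / 1.6 = 0.8750
Noncentrality parameter: λ = d / √(1/n₁ + 1/n₂) = 0.8750 / √(1/48 + 1/26) = 3.5933
Critical value for a one-sided test at α = 0.1: z_α = 1.282.
Power = Φ(λ − 1.282) = Φ(2.312) = 0.9896.
Type II error: β = 1 − power = 1 − 0.9896 = 0.0104.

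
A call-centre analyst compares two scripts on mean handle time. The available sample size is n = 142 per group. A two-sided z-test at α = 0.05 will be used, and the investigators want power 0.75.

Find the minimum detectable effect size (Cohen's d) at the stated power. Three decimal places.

d ≈ 0.313

Required noncentrality: δ = z_{0.025} + z_{0.25} = 1.960 + 0.674 = 2.634.
(The second rejection-region term Φ(−δ − z_{α/2}) is negligible and dropped.)
δ = d·√(n/2) ⇒ d = δ/√(n/2) = 2.634/√(142/2) = 0.3127.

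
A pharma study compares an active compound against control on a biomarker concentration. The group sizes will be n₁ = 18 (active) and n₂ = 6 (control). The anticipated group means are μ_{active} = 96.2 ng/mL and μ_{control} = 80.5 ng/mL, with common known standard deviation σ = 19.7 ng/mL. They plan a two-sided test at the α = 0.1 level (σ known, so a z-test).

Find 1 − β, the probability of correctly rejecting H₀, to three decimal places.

Standardized effect: d = |μ_{active} − μ_{control}| / σ = |96.2 − 80.5| / 19.7 = 0.7970
Noncentrality parameter: δ = d / √(1/n₁ + 1/n₂) = 0.7970 / √(1/18 + 1/6) = 1.6906
Two-sided α = 0.1 → critical value z_{0.05} = 1.645.
Power = Φ(δ − 1.645) + Φ(−δ − 1.645) = Φ(0.046) + Φ(-3.335) = 0.5182 + 0.0004 = 0.5187.

Power ≈ 0.519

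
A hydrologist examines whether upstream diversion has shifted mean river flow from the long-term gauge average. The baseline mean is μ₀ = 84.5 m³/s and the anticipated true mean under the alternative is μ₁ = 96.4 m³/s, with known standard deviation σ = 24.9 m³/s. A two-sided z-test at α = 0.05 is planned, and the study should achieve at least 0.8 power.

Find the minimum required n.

Standardized effect: d = |μ₁ − μ₀| / σ = |96.4 − 84.5| / 24.9 = 0.4779
For power 0.8 need Φ(δ − z_{0.025}) = 0.8, so δ = z_{0.025} + z_{0.20} = 1.960 + 0.842 = 2.802.
(Ignoring the negligible lower-tail rejection probability gives the usual closed-form inversion.)
δ = d·√n ⇒ n = (δ/d)² = (2.802 / 0.4779)² = 34.36.
Rounding up, n = 35.

n = 35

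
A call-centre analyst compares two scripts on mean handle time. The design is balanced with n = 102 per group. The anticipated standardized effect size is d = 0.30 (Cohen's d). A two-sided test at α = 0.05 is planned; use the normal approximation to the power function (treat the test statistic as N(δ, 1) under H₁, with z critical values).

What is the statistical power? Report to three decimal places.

Power ≈ 0.572

Noncentrality parameter: δ = d·√(n/2) = 0.30 × √(102/2) = 2.1424
Critical value for a two-sided test at α = 0.05: z_{α/2} = 1.960.
Power = Φ(δ − 1.960) + Φ(−δ − 1.960) = Φ(0.182) + Φ(-4.102) = 0.5724 + 0.0000 = 0.5724.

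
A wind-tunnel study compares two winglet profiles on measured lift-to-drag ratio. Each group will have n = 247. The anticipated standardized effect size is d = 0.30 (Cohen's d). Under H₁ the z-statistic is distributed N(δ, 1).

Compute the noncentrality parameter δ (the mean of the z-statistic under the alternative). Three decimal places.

δ ≈ 3.334

The noncentrality parameter scales effect size by the design's sample-size factor: δ = d·√(n/2) = 0.30 × √(247/2) = 3.3339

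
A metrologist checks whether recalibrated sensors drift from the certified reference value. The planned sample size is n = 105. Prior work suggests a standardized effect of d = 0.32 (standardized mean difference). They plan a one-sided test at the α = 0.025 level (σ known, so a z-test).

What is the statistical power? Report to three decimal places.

Power ≈ 0.906

Noncentrality parameter: δ = d·√n = 0.32 × √105 = 3.2790
Critical value for a one-sided test at α = 0.025: z_α = 1.960.
Power = P(Z > 1.960 − δ) = Φ(1.319) = 0.9064.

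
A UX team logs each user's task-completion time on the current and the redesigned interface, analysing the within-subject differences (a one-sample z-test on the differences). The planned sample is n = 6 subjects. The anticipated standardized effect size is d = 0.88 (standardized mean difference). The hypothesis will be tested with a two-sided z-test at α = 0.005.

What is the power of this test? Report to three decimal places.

Noncentrality parameter: δ = d·√n = 0.88 × √6 = 2.1556
Critical value for a two-sided test at α = 0.005: z_{α/2} = 2.807.
Power = Φ(δ − 2.807) + Φ(−δ − 2.807) = Φ(-0.651) + Φ(-4.963) = 0.2574 + 0.0000 = 0.2574.

Power ≈ 0.257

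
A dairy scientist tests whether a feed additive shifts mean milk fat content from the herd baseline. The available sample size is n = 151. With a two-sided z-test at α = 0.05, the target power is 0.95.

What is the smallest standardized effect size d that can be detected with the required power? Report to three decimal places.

d ≈ 0.293

Required noncentrality: δ = z_{0.025} + z_{0.05} = 1.960 + 1.645 = 3.605.
(Lower-tail contribution to power is negligible for δ > 0.)
δ = d·√n ⇒ d = δ/√n = 3.605/√151 = 0.2934.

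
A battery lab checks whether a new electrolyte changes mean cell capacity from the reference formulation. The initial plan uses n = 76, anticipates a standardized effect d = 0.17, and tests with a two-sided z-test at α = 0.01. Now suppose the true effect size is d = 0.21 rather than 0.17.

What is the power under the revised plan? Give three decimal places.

Power ≈ 0.228

With d = 0.21: δ = d·√n = 0.21 × √76 = 1.8307. Critical value z_{0.005} = 2.576.
Revised power = Φ(δ − 2.576) + Φ(−δ − 2.576) = Φ(-0.745) + Φ(-4.407) = 0.2281 + 0.0000 = 0.2281.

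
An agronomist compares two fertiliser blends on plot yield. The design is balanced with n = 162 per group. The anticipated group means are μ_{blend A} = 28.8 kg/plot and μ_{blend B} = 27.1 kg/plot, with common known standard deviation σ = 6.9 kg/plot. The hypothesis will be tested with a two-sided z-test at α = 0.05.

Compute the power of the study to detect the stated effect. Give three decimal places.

Standardized effect: d = |μ_{blend A} − μ_{blend B}| / σ = |28.8 − 27.1| / 6.9 = 0.2464
Noncentrality parameter: λ = d·√(n/2) = 0.2464 × √(162/2) = 2.2174
Critical value for a two-sided test at α = 0.05: z_{α/2} = 1.960.
Power = Φ(λ − 1.960) + Φ(−λ − 1.960) = Φ(0.257) + Φ(-4.177) = 0.6016 + 0.0000 = 0.6016.

Power ≈ 0.602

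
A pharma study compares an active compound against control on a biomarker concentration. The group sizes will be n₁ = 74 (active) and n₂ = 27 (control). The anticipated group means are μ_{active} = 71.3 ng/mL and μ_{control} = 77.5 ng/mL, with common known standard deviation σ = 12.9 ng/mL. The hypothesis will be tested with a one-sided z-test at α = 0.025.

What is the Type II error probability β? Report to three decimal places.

Standardized effect: d = |μ_{active} − μ_{control}| / σ = |71.3 − 77.5| / 12.9 = 0.4806
Noncentrality parameter: δ = d / √(1/n₁ + 1/n₂) = 0.4806 / √(1/74 + 1/27) = 2.1377
One-sided α = 0.025 → critical value z_{0.025} = 1.960.
Power = P(Z > 1.960 − δ) = Φ(0.178) = 0.5705.
Type II error: β = 1 − power = 1 − 0.5705 = 0.4295.

β ≈ 0.429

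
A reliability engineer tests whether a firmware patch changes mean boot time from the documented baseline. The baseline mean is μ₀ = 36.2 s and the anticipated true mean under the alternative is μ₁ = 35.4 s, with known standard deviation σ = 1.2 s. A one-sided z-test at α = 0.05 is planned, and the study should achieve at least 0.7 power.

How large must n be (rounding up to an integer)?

n = 11

Standardized effect: d = |μ₁ − μ₀| / σ = |35.4 − 36.2| / 1.2 = 0.6667
For power 0.7 need Φ(δ − z_{0.05}) = 0.7, so δ = z_{0.05} + z_{0.30} = 1.645 + 0.524 = 2.169.
δ = d·√n ⇒ n = (δ/d)² = (2.169 / 0.6667)² = 10.59.
Round up to the next whole unit.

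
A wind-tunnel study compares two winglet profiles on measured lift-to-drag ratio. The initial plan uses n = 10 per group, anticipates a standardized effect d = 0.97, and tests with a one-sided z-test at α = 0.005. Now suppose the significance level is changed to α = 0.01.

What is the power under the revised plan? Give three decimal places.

Power ≈ 0.437

δ = d·√(n/2) = 0.97 × √(10/2) = 2.1690 (unchanged). New critical value: z_{0.01} = 2.326.
Revised power = Φ(δ − 2.326) = Φ(-0.157) = 0.4375.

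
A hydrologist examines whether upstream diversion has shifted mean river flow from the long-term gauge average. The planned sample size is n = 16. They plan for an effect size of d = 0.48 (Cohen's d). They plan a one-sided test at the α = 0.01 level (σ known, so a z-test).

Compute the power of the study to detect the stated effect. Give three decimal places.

Noncentrality parameter: δ = d·√n = 0.48 × √16 = 1.9200
One-sided α = 0.01 → critical value z_{0.01} = 2.326.
Power = P(Z > 2.326 − δ) = Φ(-0.406) = 0.3422.

Power ≈ 0.342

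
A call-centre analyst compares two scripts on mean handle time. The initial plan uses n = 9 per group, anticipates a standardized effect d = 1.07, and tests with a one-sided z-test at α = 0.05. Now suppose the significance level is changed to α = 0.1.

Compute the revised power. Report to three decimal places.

δ = d·√(n/2) = 1.07 × √(9/2) = 2.2698 (unchanged). New critical value: z_{0.1} = 1.282.
Revised power = P(Z > 1.282 − δ) = Φ(0.988) = 0.8385.

Power ≈ 0.838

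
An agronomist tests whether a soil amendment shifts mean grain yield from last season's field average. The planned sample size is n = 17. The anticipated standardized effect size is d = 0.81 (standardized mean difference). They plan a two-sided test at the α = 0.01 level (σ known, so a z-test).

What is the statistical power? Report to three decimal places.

Noncentrality parameter: δ = d·√n = 0.81 × √17 = 3.3397
Critical value for a two-sided test at α = 0.01: z_{α/2} = 2.576.
Power = Φ(δ − 2.576) + Φ(−δ − 2.576) = Φ(0.764) + Φ(-5.916) = 0.7775 + 0.0000 = 0.7775.

Power ≈ 0.778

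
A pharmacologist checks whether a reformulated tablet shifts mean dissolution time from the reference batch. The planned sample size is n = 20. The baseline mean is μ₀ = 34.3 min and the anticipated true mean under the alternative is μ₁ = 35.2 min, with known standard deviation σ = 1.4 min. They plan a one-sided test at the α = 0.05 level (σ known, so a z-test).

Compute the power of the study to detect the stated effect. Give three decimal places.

Power ≈ 0.891

Standardized effect: d = |μ₁ − μ₀| / σ = |35.2 − 34.3| / 1.4 = 0.6429
Noncentrality parameter: λ = d·√n = 0.6429 × √20 = 2.8749
One-sided α = 0.05 → critical value z_{0.05} = 1.645.
Power = P(Z > 1.645 − λ) = Φ(1.230) = 0.8907.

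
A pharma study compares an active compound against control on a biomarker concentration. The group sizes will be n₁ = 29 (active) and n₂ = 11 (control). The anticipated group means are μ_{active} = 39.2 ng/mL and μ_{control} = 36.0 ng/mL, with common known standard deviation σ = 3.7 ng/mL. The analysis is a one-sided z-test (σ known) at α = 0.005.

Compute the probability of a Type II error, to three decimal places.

β ≈ 0.553

Standardized effect: d = |μ_{active} − μ_{control}| / σ = |39.2 − 36.0| / 3.7 = 0.8649
Noncentrality parameter: δ = d / √(1/n₁ + 1/n₂) = 0.8649 / √(1/29 + 1/11) = 2.4424
One-sided α = 0.005 → critical value z_{0.005} = 2.576.
Power = P(Z > 2.576 − δ) = Φ(-0.133) = 0.4469.
Type II error: β = 1 − power = 1 − 0.4469 = 0.5531.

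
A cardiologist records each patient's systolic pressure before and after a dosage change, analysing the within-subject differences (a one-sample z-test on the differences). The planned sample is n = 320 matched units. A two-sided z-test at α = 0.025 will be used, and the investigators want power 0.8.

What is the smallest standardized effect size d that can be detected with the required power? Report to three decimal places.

Required noncentrality: δ = z_{0.0125} + z_{0.20} = 2.241 + 0.842 = 3.083.
(The second rejection-region term Φ(−δ − z_{α/2}) is negligible and dropped.)
δ = d·√n ⇒ d = δ/√n = 3.083/√320 = 0.1723.

d ≈ 0.172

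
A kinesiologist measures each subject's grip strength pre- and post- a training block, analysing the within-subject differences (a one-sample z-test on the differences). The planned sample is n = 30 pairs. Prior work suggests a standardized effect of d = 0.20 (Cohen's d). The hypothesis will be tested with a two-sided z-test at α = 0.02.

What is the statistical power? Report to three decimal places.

Noncentrality parameter: λ = d·√n = 0.20 × √30 = 1.0954
Two-sided α = 0.02 → critical value z_{0.01} = 2.326.
Power = Φ(λ − 2.326) + Φ(−λ − 2.326) = Φ(-1.231) + Φ(-3.422) = 0.1092 + 0.0003 = 0.1095.

Power ≈ 0.109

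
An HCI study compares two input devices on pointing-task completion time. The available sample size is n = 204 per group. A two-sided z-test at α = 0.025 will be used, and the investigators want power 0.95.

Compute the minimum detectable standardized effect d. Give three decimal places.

d ≈ 0.385

Required noncentrality: δ = z_{0.0125} + z_{0.05} = 2.241 + 1.645 = 3.886.
(Lower-tail contribution to power is negligible for δ > 0.)
δ = d·√(n/2) ⇒ d = δ/√(n/2) = 3.886/√(204/2) = 0.3848.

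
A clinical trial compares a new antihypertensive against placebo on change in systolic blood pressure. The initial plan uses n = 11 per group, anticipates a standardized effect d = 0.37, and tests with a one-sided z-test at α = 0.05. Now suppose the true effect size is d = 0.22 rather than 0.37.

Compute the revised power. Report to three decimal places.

With d = 0.22: δ = d·√(n/2) = 0.22 × √(11/2) = 0.5159. Critical value z_{0.05} = 1.645.
Revised power = P(Z > 1.645 − δ) = Φ(-1.129) = 0.1295.

Power ≈ 0.129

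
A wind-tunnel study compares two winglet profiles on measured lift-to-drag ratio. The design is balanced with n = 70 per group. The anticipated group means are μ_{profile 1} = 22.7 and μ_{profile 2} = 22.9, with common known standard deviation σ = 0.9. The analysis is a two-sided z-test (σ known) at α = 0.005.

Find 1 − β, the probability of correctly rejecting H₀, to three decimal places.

Power ≈ 0.068

Standardized effect: d = |μ_{profile 1} − μ_{profile 2}| / σ = |22.7 − 22.9| / 0.9 = 0.2222
Noncentrality parameter: δ = d·√(n/2) = 0.2222 × √(70/2) = 1.3147
Two-sided α = 0.005 → critical value z_{0.0025} = 2.807.
Power = Φ(δ − 2.807) + Φ(−δ − 2.807) = Φ(-1.492) + Φ(-4.122) = 0.0678 + 0.0000 = 0.0678.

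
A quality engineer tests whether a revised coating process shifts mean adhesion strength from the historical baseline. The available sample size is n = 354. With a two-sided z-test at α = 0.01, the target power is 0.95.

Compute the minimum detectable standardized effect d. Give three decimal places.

Need Φ(δ − 2.576) = 0.95, so δ = 2.576 + 1.645 = 4.221.
(The second rejection-region term Φ(−δ − z_{α/2}) is negligible and dropped.)
δ = d·√n ⇒ d = δ/√n = 4.221/√354 = 0.2243.

d ≈ 0.224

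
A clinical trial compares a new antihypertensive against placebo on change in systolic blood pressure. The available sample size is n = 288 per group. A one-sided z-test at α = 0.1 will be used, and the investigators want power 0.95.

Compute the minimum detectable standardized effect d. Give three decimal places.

Required noncentrality: δ = z_{0.1} + z_{0.05} = 1.282 + 1.645 = 2.926.
δ = d·√(n/2) ⇒ d = δ/√(n/2) = 2.926/√(288/2) = 0.2439.

d ≈ 0.244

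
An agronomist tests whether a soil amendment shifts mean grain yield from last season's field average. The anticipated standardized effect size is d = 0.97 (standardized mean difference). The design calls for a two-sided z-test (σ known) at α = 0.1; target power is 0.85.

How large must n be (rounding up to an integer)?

n = 8

For power 0.85 need Φ(δ − z_{0.05}) = 0.85, so δ = z_{0.05} + z_{0.15} = 1.645 + 1.036 = 2.681.
(The Φ(−δ − z_{α/2}) term is vanishingly small for δ > 0 and is dropped in the standard sample-size formula.)
δ = d·√n ⇒ n = (δ/d)² = (2.681 / 0.97)² = 7.64.
Rounding up, n = 8.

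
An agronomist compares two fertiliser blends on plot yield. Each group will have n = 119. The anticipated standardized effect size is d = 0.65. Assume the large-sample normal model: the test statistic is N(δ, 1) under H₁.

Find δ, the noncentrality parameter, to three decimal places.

The noncentrality parameter scales effect size by the design's sample-size factor: δ = d·√(n/2) = 0.65 × √(119/2) = 5.0139

δ ≈ 5.014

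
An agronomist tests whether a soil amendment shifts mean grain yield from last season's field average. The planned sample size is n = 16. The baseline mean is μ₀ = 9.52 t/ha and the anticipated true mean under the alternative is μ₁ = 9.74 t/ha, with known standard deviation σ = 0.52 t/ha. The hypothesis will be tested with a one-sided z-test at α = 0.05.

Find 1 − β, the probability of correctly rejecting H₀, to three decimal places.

Power ≈ 0.519

Standardized effect: d = |μ₁ − μ₀| / σ = |9.74 − 9.52| / 0.52 = 0.4231
Noncentrality parameter: δ = d·√n = 0.4231 × √16 = 1.6923
One-sided α = 0.05 → critical value z_{0.05} = 1.645.
Power = P(Z > 1.645 − δ) = Φ(0.047) = 0.5189.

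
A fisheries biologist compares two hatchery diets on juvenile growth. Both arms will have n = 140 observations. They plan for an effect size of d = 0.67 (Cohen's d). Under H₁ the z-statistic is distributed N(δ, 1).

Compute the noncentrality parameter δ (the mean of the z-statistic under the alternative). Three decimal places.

δ ≈ 5.606

δ = d·√(n/2) = 0.67 × √(140/2) = 5.6056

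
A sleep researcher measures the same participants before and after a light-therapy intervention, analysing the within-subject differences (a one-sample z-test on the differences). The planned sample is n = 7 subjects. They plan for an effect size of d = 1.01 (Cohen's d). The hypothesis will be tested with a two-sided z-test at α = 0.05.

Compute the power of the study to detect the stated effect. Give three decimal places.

Power ≈ 0.762

Noncentrality parameter: δ = d·√n = 1.01 × √7 = 2.6722
Two-sided α = 0.05 → critical value z_{0.025} = 1.960.
Power = Φ(δ − 1.960) + Φ(−δ − 1.960) = Φ(0.712) + Φ(-4.632) = 0.7618 + 0.0000 = 0.7618.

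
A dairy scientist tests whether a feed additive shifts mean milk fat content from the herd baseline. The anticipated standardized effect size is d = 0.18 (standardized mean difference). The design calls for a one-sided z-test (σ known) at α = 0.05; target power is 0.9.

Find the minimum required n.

n = 265

Set Φ(δ − 1.645) = 0.9; then δ − 1.645 = Φ⁻¹(0.9) = 1.282, giving δ = 2.926.
δ = d·√n ⇒ n = (δ/d)² = (2.926 / 0.18)² = 264.32.
Round up to the next whole unit.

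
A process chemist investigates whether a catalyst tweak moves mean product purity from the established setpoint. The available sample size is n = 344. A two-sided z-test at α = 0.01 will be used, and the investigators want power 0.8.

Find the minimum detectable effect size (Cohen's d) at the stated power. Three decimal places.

Required noncentrality: δ = z_{0.005} + z_{0.20} = 2.576 + 0.842 = 3.417.
(The second rejection-region term Φ(−δ − z_{α/2}) is negligible and dropped.)
δ = d·√n ⇒ d = δ/√n = 3.417/√344 = 0.1843.

d ≈ 0.184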